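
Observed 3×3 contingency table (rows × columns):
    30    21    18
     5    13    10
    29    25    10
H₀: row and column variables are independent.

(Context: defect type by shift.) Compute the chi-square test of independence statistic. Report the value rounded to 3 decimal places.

test statistic = 9.321

Row totals [69, 28, 64], col totals [64, 59, 38], n=161
χ² = (30−27.43)²/27.43 + (21−25.29)²/25.29 + (18−16.29)²/16.29 + (5−11.13)²/11.13 + (13−10.26)²/10.26 + (10−6.61)²/6.61 + (29−25.44)²/25.44 + (25−23.45)²/23.45 + (10−15.11)²/15.11 = 9.3214
df = 4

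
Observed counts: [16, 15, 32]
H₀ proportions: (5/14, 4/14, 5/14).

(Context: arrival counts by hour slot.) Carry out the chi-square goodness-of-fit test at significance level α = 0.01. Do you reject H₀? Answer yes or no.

reject H₀: no

n = 63; E_i = n·p_i = [22.50, 18.00, 22.50]
χ² = (16−22.50)²/22.50 + (15−18.00)²/18.00 + (32−22.50)²/22.50 = 6.3889
df = 2
p-value (upper-tail) = 0.04099
At α=0.01: p ≥ α → fail to reject H₀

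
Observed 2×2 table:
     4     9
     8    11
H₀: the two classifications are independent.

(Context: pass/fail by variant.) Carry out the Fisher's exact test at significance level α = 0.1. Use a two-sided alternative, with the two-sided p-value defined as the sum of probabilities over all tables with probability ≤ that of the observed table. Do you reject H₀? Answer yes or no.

reject H₀: no

Margins: r₁=13, r₂=19, c₁=12, c₂=20, n=32
p_obs = C(13,4)·C(19,8)/C(32,12); sum pmf over tables with pmf ≤ p_obs
p-value (two-sided) = 0.71279
At α=0.1: p ≥ α → fail to reject H₀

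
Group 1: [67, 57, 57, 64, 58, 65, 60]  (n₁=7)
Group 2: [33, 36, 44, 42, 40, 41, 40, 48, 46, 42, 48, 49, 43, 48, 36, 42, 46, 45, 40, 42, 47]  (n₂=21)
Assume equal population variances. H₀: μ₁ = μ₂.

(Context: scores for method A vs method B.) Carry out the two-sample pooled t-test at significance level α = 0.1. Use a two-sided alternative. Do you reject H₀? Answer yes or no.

reject H₀: yes

x̄₁=61.143, s₁=4.140, n₁=7
x̄₂=42.762, s₂=4.369, n₂=21
s_p² = [6·4.140² + 20·4.369²]/26 = 18.6410
SE = √(s_p²·(1/7+1/21)) = 1.8843
t = (61.143−42.762)/1.8843 = 9.7547
df = 26
p-value (two-sided) = 0.00000
At α=0.1: p < α → reject H₀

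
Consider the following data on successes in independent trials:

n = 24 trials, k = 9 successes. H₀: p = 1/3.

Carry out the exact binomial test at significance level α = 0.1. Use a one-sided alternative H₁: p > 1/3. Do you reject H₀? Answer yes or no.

reject H₀: no

Exact binomial: n=24, k=9, p₀=1/3=0.3333
P(X≥9) from Σ C(n,i)·p₀^i·(1−p₀)^(n−i)
p-value (one-sided, H₁ greater) = 0.40553
At α=0.1: p ≥ α → fail to reject H₀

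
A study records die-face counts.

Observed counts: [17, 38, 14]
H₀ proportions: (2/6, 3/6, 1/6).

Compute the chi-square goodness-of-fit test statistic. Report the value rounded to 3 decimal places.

n = 69; E_i = n·p_i = [23.00, 34.50, 11.50]
χ² = (17−23.00)²/23.00 + (38−34.50)²/34.50 + (14−11.50)²/11.50 = 2.4638
df = 2

test statistic = 2.464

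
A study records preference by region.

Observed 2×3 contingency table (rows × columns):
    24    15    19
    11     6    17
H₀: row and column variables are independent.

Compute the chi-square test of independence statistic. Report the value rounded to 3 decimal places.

Row totals [58, 34], col totals [35, 21, 36], n=92
χ² = (24−22.07)²/22.07 + (15−13.24)²/13.24 + (19−22.70)²/22.70 + (11−12.93)²/12.93 + (6−7.76)²/7.76 + (17−13.30)²/13.30 = 2.7211
df = 2

test statistic = 2.721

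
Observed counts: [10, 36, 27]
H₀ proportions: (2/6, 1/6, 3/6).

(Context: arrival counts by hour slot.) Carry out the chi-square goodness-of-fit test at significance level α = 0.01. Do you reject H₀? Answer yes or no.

n = 73; E_i = n·p_i = [24.33, 12.17, 36.50]
χ² = (10−24.33)²/24.33 + (36−12.17)²/12.17 + (27−36.50)²/36.50 = 57.6027
df = 2
p-value (upper-tail) = 0.00000
At α=0.01: p < α → reject H₀

reject H₀: yes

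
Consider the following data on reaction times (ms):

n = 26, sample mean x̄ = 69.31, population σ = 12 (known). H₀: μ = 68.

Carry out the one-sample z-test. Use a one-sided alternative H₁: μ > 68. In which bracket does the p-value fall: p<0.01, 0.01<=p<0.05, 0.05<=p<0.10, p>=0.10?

SE = σ/√n = 12/√26 = 2.3534
z = (x̄−μ₀)/SE = (69.31−68)/2.3534 = 0.5566
p-value (one-sided, H₁ greater) = 0.28889
→ bracket: p>=0.10

p-value bracket: p>=0.10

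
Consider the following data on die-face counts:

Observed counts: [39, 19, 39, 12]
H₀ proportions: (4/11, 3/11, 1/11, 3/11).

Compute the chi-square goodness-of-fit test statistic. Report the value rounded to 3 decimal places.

test statistic = 99.857

n = 109; E_i = n·p_i = [39.64, 29.73, 9.91, 29.73]
χ² = (39−39.64)²/39.64 + (19−29.73)²/29.73 + (39−9.91)²/9.91 + (12−29.73)²/29.73 = 99.8570
df = 3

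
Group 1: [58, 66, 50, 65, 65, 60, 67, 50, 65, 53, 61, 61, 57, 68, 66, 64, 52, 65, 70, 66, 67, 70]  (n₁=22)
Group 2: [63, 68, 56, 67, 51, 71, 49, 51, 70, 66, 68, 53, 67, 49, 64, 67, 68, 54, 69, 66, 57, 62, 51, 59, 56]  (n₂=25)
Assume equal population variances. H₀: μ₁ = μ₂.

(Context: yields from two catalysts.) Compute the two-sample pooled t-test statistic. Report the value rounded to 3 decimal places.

test statistic = 0.599

x̄₁=62.091, s₁=6.240, n₁=22
x̄₂=60.880, s₂=7.457, n₂=25
s_p² = [21·6.240² + 24·7.457²]/45 = 47.8324
SE = √(s_p²·(1/22+1/25)) = 2.0218
t = (62.091−60.880)/2.0218 = 0.5989
df = 45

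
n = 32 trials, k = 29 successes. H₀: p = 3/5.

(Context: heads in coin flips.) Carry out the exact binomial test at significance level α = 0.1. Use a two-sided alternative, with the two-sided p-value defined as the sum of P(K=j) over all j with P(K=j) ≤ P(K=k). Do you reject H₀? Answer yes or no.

reject H₀: yes

Exact binomial: n=32, k=29, p₀=3/5=0.6000
P(X=j) = C(n,j)·p₀^j·(1−p₀)^(n−j); p = Σ P(X=j) over j with P(X=j) ≤ P(X=29)
p-value (two-sided) = 0.00020
At α=0.1: p < α → reject H₀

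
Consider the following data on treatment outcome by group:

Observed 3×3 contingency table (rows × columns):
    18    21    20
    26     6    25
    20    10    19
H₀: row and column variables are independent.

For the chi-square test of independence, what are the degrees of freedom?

degrees of freedom = 4

df = (r−1)(c−1) = (3−1)·(3−1) = 4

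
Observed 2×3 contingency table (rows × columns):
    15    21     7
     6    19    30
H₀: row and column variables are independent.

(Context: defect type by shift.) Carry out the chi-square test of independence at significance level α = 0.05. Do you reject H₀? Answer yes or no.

reject H₀: yes

Row totals [43, 55], col totals [21, 40, 37], n=98
χ² = (15−9.21)²/9.21 + (21−17.55)²/17.55 + (7−16.23)²/16.23 + (6−11.79)²/11.79 + (19−22.45)²/22.45 + (30−20.77)²/20.77 = 17.0406
df = 2
p-value (upper-tail) = 0.00020
At α=0.05: p < α → reject H₀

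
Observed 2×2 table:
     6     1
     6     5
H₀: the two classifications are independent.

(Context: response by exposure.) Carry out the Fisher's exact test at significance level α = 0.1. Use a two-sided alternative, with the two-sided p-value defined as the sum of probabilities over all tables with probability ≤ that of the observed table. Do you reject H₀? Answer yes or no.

reject H₀: no

Margins: r₁=7, r₂=11, c₁=12, c₂=6, n=18
p_obs = C(7,6)·C(11,6)/C(18,12); sum pmf over tables with pmf ≤ p_obs
p-value (two-sided) = 0.31561
At α=0.1: p ≥ α → fail to reject H₀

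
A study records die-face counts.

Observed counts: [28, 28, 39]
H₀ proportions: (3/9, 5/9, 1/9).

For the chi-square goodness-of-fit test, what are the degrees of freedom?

df = k − 1 = 3 − 1 = 2

degrees of freedom = 2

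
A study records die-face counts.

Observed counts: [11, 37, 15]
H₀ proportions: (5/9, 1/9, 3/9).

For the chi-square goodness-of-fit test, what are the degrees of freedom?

df = k − 1 = 3 − 1 = 2

degrees of freedom = 2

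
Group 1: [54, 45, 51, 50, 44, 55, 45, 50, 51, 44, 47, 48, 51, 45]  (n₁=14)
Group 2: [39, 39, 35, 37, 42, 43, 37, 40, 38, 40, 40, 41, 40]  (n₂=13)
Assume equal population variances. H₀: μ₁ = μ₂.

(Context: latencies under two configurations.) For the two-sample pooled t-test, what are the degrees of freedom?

df = n₁ + n₂ − 2 = 14 + 13 − 2 = 25

degrees of freedom = 25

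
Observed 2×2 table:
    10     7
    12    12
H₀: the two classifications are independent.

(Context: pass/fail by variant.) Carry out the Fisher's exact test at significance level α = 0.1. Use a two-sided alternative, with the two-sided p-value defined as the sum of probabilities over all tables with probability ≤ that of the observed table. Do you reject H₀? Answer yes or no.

reject H₀: no

Margins: r₁=17, r₂=24, c₁=22, c₂=19, n=41
p_obs = C(17,10)·C(24,12)/C(41,22); sum pmf over tables with pmf ≤ p_obs
p-value (two-sided) = 0.75198
At α=0.1: p ≥ α → fail to reject H₀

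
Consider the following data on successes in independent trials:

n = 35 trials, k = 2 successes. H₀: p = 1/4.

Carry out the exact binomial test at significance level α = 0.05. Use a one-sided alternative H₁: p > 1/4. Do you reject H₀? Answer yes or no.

reject H₀: no

Exact binomial: n=35, k=2, p₀=1/4=0.2500
P(X≥2) from Σ C(n,i)·p₀^i·(1−p₀)^(n−i)
p-value (one-sided, H₁ greater) = 0.99946
At α=0.05: p ≥ α → fail to reject H₀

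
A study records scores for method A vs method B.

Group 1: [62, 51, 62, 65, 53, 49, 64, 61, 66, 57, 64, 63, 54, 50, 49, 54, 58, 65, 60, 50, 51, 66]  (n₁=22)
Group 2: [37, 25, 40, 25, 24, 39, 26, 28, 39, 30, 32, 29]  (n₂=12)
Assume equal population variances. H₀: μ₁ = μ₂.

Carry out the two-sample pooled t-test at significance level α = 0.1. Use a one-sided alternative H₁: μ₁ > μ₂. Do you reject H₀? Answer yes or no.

x̄₁=57.909, s₁=6.225, n₁=22
x̄₂=31.167, s₂=6.073, n₂=12
s_p² = [21·6.225² + 11·6.073²]/32 = 38.1089
SE = √(s_p²·(1/22+1/12)) = 2.2154
t = (57.909−31.167)/2.2154 = 12.0712
df = 32
p-value (one-sided, H₁ greater) = 0.00000
At α=0.1: p < α → reject H₀

reject H₀: yes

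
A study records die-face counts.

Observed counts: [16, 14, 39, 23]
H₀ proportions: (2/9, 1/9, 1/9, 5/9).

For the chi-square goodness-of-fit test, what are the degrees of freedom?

df = k − 1 = 4 − 1 = 3

degrees of freedom = 3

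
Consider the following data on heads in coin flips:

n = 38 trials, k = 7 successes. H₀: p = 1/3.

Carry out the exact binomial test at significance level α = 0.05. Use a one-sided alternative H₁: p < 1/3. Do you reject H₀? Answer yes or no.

reject H₀: yes

Exact binomial: n=38, k=7, p₀=1/3=0.3333
P(X≤7) from Σ C(n,i)·p₀^i·(1−p₀)^(n−i)
p-value (one-sided, H₁ less) = 0.03323
At α=0.05: p < α → reject H₀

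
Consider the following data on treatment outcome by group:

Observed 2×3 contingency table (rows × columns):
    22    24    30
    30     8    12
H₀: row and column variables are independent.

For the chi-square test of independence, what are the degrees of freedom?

df = (r−1)(c−1) = (2−1)·(3−1) = 2

degrees of freedom = 2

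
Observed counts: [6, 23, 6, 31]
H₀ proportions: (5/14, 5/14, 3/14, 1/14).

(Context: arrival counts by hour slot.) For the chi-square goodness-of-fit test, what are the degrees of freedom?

degrees of freedom = 3

df = k − 1 = 4 − 1 = 3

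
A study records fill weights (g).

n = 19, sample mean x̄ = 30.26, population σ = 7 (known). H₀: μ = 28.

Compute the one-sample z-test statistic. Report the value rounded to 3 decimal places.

test statistic = 1.407

SE = σ/√n = 7/√19 = 1.6059
z = (x̄−μ₀)/SE = (30.26−28)/1.6059 = 1.4073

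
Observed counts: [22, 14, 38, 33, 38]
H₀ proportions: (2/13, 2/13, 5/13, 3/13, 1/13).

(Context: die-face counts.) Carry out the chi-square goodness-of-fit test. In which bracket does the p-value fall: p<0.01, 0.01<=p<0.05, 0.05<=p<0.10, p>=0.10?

n = 145; E_i = n·p_i = [22.31, 22.31, 55.77, 33.46, 11.15]
χ² = (22−22.31)²/22.31 + (14−22.31)²/22.31 + (38−55.77)²/55.77 + (33−33.46)²/33.46 + (38−11.15)²/11.15 = 73.3821
df = 4
p-value (upper-tail) = 0.00000
→ bracket: p<0.01

p-value bracket: p<0.01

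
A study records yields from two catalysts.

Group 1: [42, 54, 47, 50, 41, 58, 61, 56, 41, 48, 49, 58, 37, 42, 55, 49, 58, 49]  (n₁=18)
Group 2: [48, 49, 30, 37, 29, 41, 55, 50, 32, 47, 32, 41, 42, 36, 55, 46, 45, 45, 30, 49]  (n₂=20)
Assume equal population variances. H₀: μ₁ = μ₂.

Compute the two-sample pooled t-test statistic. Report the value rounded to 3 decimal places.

test statistic = 3.075

x̄₁=49.722, s₁=7.127, n₁=18
x̄₂=41.950, s₂=8.319, n₂=20
s_p² = [17·7.127² + 19·8.319²]/36 = 60.5156
SE = √(s_p²·(1/18+1/20)) = 2.5274
t = (49.722−41.950)/2.5274 = 3.0752
df = 36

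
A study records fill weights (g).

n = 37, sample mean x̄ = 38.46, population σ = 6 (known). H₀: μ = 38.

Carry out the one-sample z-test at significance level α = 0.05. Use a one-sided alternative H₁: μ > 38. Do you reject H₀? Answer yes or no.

reject H₀: no

SE = σ/√n = 6/√37 = 0.9864
z = (x̄−μ₀)/SE = (38.46−38)/0.9864 = 0.4663
p-value (one-sided, H₁ greater) = 0.32048
At α=0.05: p ≥ α → fail to reject H₀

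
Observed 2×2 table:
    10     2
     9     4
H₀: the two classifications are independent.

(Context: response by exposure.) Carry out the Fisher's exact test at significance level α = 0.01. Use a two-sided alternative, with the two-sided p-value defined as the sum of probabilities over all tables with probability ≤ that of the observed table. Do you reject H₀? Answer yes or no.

Margins: r₁=12, r₂=13, c₁=19, c₂=6, n=25
p_obs = C(12,10)·C(13,9)/C(25,19); sum pmf over tables with pmf ≤ p_obs
p-value (two-sided) = 0.64472
At α=0.01: p ≥ α → fail to reject H₀

reject H₀: no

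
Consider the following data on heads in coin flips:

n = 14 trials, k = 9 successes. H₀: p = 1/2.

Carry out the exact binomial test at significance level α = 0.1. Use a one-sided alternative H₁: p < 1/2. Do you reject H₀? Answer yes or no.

Exact binomial: n=14, k=9, p₀=1/2=0.5000
P(X≤9) from Σ C(n,i)·p₀^i·(1−p₀)^(n−i)
p-value (one-sided, H₁ less) = 0.91022
At α=0.1: p ≥ α → fail to reject H₀

reject H₀: no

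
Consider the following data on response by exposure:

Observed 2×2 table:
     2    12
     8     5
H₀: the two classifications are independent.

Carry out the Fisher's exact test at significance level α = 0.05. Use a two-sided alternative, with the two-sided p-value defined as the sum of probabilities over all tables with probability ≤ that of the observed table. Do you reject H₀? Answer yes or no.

reject H₀: yes

Margins: r₁=14, r₂=13, c₁=10, c₂=17, n=27
p_obs = C(14,2)·C(13,8)/C(27,10); sum pmf over tables with pmf ≤ p_obs
p-value (two-sided) = 0.01831
At α=0.05: p < α → reject H₀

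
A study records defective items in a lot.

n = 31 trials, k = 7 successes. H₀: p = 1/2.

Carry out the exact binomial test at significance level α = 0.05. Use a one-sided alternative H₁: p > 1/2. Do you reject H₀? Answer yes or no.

Exact binomial: n=31, k=7, p₀=1/2=0.5000
P(X≥7) from Σ C(n,i)·p₀^i·(1−p₀)^(n−i)
p-value (one-sided, H₁ greater) = 0.99956
At α=0.05: p ≥ α → fail to reject H₀

reject H₀: no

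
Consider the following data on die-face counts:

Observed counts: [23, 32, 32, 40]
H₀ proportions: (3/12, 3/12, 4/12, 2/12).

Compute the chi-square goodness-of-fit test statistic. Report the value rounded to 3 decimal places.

test statistic = 21.693

n = 127; E_i = n·p_i = [31.75, 31.75, 42.33, 21.17]
χ² = (23−31.75)²/31.75 + (32−31.75)²/31.75 + (32−42.33)²/42.33 + (40−21.17)²/21.17 = 21.6929
df = 3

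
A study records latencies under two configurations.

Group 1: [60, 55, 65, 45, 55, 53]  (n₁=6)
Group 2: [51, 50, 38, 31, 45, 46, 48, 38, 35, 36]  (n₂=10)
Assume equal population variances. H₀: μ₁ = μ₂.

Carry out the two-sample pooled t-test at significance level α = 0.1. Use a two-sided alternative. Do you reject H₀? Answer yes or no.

x̄₁=55.500, s₁=6.745, n₁=6
x̄₂=41.800, s₂=7.021, n₂=10
s_p² = [5·6.745² + 9·7.021²]/14 = 47.9357
SE = √(s_p²·(1/6+1/10)) = 3.5753
t = (55.500−41.800)/3.5753 = 3.8318
df = 14
p-value (two-sided) = 0.00183
At α=0.1: p < α → reject H₀

reject H₀: yes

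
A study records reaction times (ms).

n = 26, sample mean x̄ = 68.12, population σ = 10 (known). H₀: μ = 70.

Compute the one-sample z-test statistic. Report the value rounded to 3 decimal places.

test statistic = -0.959

SE = σ/√n = 10/√26 = 1.9612
z = (x̄−μ₀)/SE = (68.12−70)/1.9612 = -0.9586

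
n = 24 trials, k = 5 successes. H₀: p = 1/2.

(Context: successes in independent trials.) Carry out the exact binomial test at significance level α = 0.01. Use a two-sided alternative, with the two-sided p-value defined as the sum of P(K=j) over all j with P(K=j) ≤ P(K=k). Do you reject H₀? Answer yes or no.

reject H₀: yes

Exact binomial: n=24, k=5, p₀=1/2=0.5000
P(X=j) = C(n,j)·p₀^j·(1−p₀)^(n−j); p = Σ P(X=j) over j with P(X=j) ≤ P(X=5)
p-value (two-sided) = 0.00661
At α=0.01: p < α → reject H₀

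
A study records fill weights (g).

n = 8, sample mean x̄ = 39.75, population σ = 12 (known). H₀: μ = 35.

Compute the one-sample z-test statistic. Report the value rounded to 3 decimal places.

test statistic = 1.120

SE = σ/√n = 12/√8 = 4.2426
z = (x̄−μ₀)/SE = (39.75−35)/4.2426 = 1.1196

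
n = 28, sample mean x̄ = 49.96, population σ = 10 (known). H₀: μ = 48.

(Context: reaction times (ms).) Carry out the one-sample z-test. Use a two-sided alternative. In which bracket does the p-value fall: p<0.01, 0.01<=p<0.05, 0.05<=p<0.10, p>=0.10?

SE = σ/√n = 10/√28 = 1.8898
z = (x̄−μ₀)/SE = (49.96−48)/1.8898 = 1.0371
p-value (two-sided) = 0.29967
→ bracket: p>=0.10

p-value bracket: p>=0.10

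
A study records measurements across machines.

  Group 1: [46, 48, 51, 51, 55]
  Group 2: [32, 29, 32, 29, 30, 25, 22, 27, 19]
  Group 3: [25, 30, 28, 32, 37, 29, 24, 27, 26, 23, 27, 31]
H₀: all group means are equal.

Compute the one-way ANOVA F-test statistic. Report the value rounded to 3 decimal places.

test statistic = 62.655

Group means [50.20, 27.22, 28.25], grand mean 32.115
SSB = Σnᵢ(x̄ᵢ−x̄)² = 2030.048; SSW = ΣΣ(x−x̄ᵢ)² = 372.606
MSB = 2030.048/2 = 1015.0241; MSW = 372.606/23 = 16.2002
F = MSB/MSW = 62.6549
df = (2, 23)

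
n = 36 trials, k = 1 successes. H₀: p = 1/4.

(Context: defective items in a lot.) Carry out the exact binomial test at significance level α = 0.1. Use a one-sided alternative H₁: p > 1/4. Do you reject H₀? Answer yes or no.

reject H₀: no

Exact binomial: n=36, k=1, p₀=1/4=0.2500
P(X≥1) from Σ C(n,i)·p₀^i·(1−p₀)^(n−i)
p-value (one-sided, H₁ greater) = 0.99997
At α=0.1: p ≥ α → fail to reject H₀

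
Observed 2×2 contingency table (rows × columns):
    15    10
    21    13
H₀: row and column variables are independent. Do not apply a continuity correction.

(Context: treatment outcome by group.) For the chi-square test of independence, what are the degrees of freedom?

df = (r−1)(c−1) = (2−1)·(2−1) = 1

degrees of freedom = 1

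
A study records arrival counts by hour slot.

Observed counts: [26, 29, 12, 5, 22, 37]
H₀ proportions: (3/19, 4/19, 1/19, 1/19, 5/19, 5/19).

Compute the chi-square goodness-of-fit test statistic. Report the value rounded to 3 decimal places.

test statistic = 10.439

n = 131; E_i = n·p_i = [20.68, 27.58, 6.89, 6.89, 34.47, 34.47]
χ² = (26−20.68)²/20.68 + (29−27.58)²/27.58 + (12−6.89)²/6.89 + (5−6.89)²/6.89 + (22−34.47)²/34.47 + (37−34.47)²/34.47 = 10.4388
df = 5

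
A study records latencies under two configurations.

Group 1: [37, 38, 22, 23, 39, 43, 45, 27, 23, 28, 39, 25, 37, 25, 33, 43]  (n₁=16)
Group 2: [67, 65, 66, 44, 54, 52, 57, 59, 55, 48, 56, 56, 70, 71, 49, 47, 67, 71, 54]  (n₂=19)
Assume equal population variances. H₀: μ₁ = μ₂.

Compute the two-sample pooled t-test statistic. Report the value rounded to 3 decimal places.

x̄₁=32.938, s₁=8.095, n₁=16
x̄₂=58.316, s₂=8.628, n₂=19
s_p² = [15·8.095² + 18·8.628²]/33 = 70.3952
SE = √(s_p²·(1/16+1/19)) = 2.8469
t = (32.938−58.316)/2.8469 = -8.9144
df = 33

test statistic = -8.914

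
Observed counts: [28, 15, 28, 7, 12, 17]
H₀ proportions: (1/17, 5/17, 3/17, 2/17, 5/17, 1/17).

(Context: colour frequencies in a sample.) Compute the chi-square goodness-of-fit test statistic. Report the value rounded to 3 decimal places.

test statistic = 120.615

n = 107; E_i = n·p_i = [6.29, 31.47, 18.88, 12.59, 31.47, 6.29]
χ² = (28−6.29)²/6.29 + (15−31.47)²/31.47 + (28−18.88)²/18.88 + (7−12.59)²/12.59 + (12−31.47)²/31.47 + (17−6.29)²/6.29 = 120.6146
df = 5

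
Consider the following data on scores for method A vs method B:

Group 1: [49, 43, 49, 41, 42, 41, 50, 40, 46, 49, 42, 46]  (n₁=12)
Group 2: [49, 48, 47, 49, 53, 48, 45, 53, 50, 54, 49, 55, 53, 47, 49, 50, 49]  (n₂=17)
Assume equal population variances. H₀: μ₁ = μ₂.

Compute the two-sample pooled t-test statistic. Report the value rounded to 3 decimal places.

test statistic = -4.178

x̄₁=44.833, s₁=3.738, n₁=12
x̄₂=49.882, s₂=2.781, n₂=17
s_p² = [11·3.738² + 16·2.781²]/27 = 10.2752
SE = √(s_p²·(1/12+1/17)) = 1.2086
t = (44.833−49.882)/1.2086 = -4.1776
df = 27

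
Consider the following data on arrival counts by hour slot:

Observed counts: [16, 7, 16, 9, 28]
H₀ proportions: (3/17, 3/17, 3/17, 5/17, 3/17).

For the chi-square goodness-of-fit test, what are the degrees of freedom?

degrees of freedom = 4

df = k − 1 = 5 − 1 = 4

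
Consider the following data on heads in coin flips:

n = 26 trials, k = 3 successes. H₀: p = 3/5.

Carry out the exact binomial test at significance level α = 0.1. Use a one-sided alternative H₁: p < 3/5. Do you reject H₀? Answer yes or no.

reject H₀: yes

Exact binomial: n=26, k=3, p₀=3/5=0.6000
P(X≤3) from Σ C(n,i)·p₀^i·(1−p₀)^(n−i)
p-value (one-sided, H₁ less) = 0.00000
At α=0.1: p < α → reject H₀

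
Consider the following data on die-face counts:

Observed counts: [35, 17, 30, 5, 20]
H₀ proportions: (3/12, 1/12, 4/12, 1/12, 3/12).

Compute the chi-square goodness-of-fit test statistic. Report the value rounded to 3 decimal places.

test statistic = 14.196

n = 107; E_i = n·p_i = [26.75, 8.92, 35.67, 8.92, 26.75]
χ² = (35−26.75)²/26.75 + (17−8.92)²/8.92 + (30−35.67)²/35.67 + (5−8.92)²/8.92 + (20−26.75)²/26.75 = 14.1963
df = 4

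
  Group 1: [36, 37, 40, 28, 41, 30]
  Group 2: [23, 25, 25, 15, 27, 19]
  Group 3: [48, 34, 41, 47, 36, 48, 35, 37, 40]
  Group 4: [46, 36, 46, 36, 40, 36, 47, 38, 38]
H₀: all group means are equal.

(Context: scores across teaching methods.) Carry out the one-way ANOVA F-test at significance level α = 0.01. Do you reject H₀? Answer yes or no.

Group means [35.33, 22.33, 40.67, 40.33], grand mean 35.833
SSB = Σnᵢ(x̄ᵢ−x̄)² = 1487.500; SSW = ΣΣ(x−x̄ᵢ)² = 676.667
MSB = 1487.500/3 = 495.8333; MSW = 676.667/26 = 26.0256
F = MSB/MSW = 19.0517
df = (3, 26)
p-value (upper-tail) = 0.00000
At α=0.01: p < α → reject H₀

reject H₀: yes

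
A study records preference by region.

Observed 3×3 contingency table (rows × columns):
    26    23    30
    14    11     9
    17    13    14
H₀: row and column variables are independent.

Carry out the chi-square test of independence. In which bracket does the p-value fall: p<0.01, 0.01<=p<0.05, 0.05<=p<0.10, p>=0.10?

Row totals [79, 34, 44], col totals [57, 47, 53], n=157
χ² = (26−28.68)²/28.68 + (23−23.65)²/23.65 + (30−26.67)²/26.67 + (14−12.34)²/12.34 + (11−10.18)²/10.18 + (9−11.48)²/11.48 + (17−15.97)²/15.97 + (13−13.17)²/13.17 + (14−14.85)²/14.85 = 1.6251
df = 4
p-value (upper-tail) = 0.80427
→ bracket: p>=0.10

p-value bracket: p>=0.10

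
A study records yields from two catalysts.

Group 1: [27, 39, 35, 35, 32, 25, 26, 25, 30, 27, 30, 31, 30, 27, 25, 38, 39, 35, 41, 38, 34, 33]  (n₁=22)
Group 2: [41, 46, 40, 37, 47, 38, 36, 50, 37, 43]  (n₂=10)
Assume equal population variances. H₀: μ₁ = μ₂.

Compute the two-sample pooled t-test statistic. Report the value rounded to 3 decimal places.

x̄₁=31.909, s₁=5.135, n₁=22
x̄₂=41.500, s₂=4.836, n₂=10
s_p² = [21·5.135² + 9·4.836²]/30 = 25.4773
SE = √(s_p²·(1/22+1/10)) = 1.9250
t = (31.909−41.500)/1.9250 = -4.9822
df = 30

test statistic = -4.982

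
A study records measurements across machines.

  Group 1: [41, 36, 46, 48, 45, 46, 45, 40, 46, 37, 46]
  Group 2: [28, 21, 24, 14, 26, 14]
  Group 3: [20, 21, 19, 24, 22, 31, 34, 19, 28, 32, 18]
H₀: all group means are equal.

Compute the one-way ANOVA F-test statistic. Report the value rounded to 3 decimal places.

Group means [43.27, 21.17, 24.36], grand mean 31.107
SSB = Σnᵢ(x̄ᵢ−x̄)² = 2721.118; SSW = ΣΣ(x−x̄ᵢ)² = 689.561
MSB = 2721.118/2 = 1360.5590; MSW = 689.561/25 = 27.5824
F = MSB/MSW = 49.3270
df = (2, 25)

test statistic = 49.327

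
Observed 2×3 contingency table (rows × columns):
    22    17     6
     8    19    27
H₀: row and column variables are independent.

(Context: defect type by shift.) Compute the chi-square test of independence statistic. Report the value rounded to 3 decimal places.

Row totals [45, 54], col totals [30, 36, 33], n=99
χ² = (22−13.64)²/13.64 + (17−16.36)²/16.36 + (6−15.00)²/15.00 + (8−16.36)²/16.36 + (19−19.64)²/19.64 + (27−18.00)²/18.00 = 19.3498
df = 2

test statistic = 19.350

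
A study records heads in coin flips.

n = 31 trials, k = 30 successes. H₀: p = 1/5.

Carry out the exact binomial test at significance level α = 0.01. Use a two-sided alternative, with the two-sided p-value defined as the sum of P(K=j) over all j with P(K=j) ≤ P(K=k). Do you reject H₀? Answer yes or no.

Exact binomial: n=31, k=30, p₀=1/5=0.2000
P(X=j) = C(n,j)·p₀^j·(1−p₀)^(n−j); p = Σ P(X=j) over j with P(X=j) ≤ P(X=30)
p-value (two-sided) = 0.00000
At α=0.01: p < α → reject H₀

reject H₀: yes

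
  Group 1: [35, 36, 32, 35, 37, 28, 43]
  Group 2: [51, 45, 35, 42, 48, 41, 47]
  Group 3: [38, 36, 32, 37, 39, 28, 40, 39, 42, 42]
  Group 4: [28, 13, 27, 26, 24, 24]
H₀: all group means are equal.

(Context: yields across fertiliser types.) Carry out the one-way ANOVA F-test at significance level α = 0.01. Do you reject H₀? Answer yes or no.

Group means [35.14, 44.14, 37.30, 23.67], grand mean 35.667
SSB = Σnᵢ(x̄ᵢ−x̄)² = 1395.519; SSW = ΣΣ(x−x̄ᵢ)² = 619.148
MSB = 1395.519/3 = 465.1730; MSW = 619.148/26 = 23.8134
F = MSB/MSW = 19.5341
df = (3, 26)
p-value (upper-tail) = 0.00000
At α=0.01: p < α → reject H₀

reject H₀: yes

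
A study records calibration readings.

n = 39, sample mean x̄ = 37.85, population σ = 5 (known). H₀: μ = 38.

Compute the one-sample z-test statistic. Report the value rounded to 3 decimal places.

test statistic = -0.187

SE = σ/√n = 5/√39 = 0.8006
z = (x̄−μ₀)/SE = (37.85−38)/0.8006 = -0.1873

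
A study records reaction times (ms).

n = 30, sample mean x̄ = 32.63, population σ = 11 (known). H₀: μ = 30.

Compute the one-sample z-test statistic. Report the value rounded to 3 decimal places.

SE = σ/√n = 11/√30 = 2.0083
z = (x̄−μ₀)/SE = (32.63−30)/2.0083 = 1.3096

test statistic = 1.310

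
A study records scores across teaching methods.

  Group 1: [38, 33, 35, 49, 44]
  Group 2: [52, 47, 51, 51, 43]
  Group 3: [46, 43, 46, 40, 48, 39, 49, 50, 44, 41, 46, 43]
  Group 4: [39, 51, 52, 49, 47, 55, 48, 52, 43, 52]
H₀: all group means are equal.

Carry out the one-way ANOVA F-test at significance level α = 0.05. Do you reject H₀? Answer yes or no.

Group means [39.80, 48.80, 44.58, 48.80], grand mean 45.812
SSB = Σnᵢ(x̄ᵢ−x̄)² = 332.758; SSW = ΣΣ(x−x̄ᵢ)² = 576.117
MSB = 332.758/3 = 110.9194; MSW = 576.117/28 = 20.5756
F = MSB/MSW = 5.3908
df = (3, 28)
p-value (upper-tail) = 0.00468
At α=0.05: p < α → reject H₀

reject H₀: yes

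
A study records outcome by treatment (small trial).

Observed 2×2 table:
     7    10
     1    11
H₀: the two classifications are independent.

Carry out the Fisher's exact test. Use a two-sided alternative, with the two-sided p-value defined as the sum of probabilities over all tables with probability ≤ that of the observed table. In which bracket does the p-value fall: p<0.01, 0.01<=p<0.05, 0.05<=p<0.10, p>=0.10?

p-value bracket: 0.05<=p<0.10

Margins: r₁=17, r₂=12, c₁=8, c₂=21, n=29
p_obs = C(17,7)·C(12,1)/C(29,8); sum pmf over tables with pmf ≤ p_obs
p-value (two-sided) = 0.09257
→ bracket: 0.05<=p<0.10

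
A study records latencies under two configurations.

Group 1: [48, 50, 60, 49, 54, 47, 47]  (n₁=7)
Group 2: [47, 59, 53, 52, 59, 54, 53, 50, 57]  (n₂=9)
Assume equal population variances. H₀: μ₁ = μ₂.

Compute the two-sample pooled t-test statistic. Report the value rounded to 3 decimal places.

test statistic = -1.397

x̄₁=50.714, s₁=4.751, n₁=7
x̄₂=53.778, s₂=4.024, n₂=9
s_p² = [6·4.751² + 8·4.024²]/14 = 18.9274
SE = √(s_p²·(1/7+1/9)) = 2.1925
t = (50.714−53.778)/2.1925 = -1.3973
df = 14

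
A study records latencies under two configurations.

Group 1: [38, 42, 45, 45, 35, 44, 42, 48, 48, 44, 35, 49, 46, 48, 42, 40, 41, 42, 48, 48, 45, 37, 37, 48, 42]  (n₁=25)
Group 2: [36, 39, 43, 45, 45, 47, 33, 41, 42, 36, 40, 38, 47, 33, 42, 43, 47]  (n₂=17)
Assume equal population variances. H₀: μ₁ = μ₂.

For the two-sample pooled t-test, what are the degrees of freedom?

degrees of freedom = 40

df = n₁ + n₂ − 2 = 25 + 17 − 2 = 40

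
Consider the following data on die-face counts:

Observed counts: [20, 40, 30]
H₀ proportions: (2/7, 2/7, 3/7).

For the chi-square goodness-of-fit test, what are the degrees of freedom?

degrees of freedom = 2

df = k − 1 = 3 − 1 = 2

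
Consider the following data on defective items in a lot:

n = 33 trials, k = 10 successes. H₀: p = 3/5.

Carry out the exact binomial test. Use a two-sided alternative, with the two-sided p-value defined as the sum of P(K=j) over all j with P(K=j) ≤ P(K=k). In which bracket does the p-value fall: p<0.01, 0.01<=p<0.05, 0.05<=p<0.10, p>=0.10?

p-value bracket: p<0.01

Exact binomial: n=33, k=10, p₀=3/5=0.6000
P(X=j) = C(n,j)·p₀^j·(1−p₀)^(n−j); p = Σ P(X=j) over j with P(X=j) ≤ P(X=10)
p-value (two-sided) = 0.00101
→ bracket: p<0.01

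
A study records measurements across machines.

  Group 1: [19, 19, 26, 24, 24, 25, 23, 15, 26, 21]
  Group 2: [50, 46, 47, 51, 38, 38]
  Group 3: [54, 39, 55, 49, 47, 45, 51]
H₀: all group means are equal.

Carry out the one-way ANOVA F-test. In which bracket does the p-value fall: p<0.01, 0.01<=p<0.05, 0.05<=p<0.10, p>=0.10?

Group means [22.20, 45.00, 48.57], grand mean 36.174
SSB = Σnᵢ(x̄ᵢ−x̄)² = 3495.990; SSW = ΣΣ(x−x̄ᵢ)² = 465.314
MSB = 3495.990/2 = 1747.9950; MSW = 465.314/20 = 23.2657
F = MSB/MSW = 75.1318
df = (2, 20)
p-value (upper-tail) = 0.00000
→ bracket: p<0.01

p-value bracket: p<0.01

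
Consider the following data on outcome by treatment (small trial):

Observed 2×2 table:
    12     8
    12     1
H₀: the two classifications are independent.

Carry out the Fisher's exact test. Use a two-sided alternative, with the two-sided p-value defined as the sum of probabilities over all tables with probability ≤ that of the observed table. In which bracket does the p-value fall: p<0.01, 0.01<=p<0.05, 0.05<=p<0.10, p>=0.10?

Margins: r₁=20, r₂=13, c₁=24, c₂=9, n=33
p_obs = C(20,12)·C(13,12)/C(33,24); sum pmf over tables with pmf ≤ p_obs
p-value (two-sided) = 0.05596
→ bracket: 0.05<=p<0.10

p-value bracket: 0.05<=p<0.10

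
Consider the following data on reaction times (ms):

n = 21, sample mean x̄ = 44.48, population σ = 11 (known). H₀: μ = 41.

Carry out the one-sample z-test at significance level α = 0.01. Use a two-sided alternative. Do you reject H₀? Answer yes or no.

reject H₀: no

SE = σ/√n = 11/√21 = 2.4004
z = (x̄−μ₀)/SE = (44.48−41)/2.4004 = 1.4498
p-value (two-sided) = 0.14713
At α=0.01: p ≥ α → fail to reject H₀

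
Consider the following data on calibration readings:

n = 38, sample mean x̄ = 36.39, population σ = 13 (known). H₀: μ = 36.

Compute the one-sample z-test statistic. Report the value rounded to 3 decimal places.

SE = σ/√n = 13/√38 = 2.1089
z = (x̄−μ₀)/SE = (36.39−36)/2.1089 = 0.1849

test statistic = 0.185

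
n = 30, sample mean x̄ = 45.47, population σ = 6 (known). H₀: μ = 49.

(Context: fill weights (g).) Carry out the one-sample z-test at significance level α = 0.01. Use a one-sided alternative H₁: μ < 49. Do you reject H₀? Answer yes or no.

reject H₀: yes

SE = σ/√n = 6/√30 = 1.0954
z = (x̄−μ₀)/SE = (45.47−49)/1.0954 = -3.2224
p-value (one-sided, H₁ less) = 0.00064
At α=0.01: p < α → reject H₀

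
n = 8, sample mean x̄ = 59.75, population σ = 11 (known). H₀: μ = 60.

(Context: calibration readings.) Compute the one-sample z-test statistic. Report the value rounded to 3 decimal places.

test statistic = -0.064

SE = σ/√n = 11/√8 = 3.8891
z = (x̄−μ₀)/SE = (59.75−60)/3.8891 = -0.0643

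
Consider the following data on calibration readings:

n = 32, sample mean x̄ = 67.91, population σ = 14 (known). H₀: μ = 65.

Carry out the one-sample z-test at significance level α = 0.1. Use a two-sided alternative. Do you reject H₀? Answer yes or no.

SE = σ/√n = 14/√32 = 2.4749
z = (x̄−μ₀)/SE = (67.91−65)/2.4749 = 1.1758
p-value (two-sided) = 0.23967
At α=0.1: p ≥ α → fail to reject H₀

reject H₀: no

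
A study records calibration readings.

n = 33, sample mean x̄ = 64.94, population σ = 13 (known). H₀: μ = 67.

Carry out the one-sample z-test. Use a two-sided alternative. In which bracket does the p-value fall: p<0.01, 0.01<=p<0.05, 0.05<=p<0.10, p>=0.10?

SE = σ/√n = 13/√33 = 2.2630
z = (x̄−μ₀)/SE = (64.94−67)/2.2630 = -0.9103
p-value (two-sided) = 0.36267
→ bracket: p>=0.10

p-value bracket: p>=0.10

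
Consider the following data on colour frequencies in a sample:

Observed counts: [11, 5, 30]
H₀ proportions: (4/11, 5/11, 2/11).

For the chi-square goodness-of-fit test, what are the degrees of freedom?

df = k − 1 = 3 − 1 = 2

degrees of freedom = 2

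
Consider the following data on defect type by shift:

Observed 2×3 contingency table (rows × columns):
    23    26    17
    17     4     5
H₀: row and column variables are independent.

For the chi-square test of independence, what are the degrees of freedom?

df = (r−1)(c−1) = (2−1)·(3−1) = 2

degrees of freedom = 2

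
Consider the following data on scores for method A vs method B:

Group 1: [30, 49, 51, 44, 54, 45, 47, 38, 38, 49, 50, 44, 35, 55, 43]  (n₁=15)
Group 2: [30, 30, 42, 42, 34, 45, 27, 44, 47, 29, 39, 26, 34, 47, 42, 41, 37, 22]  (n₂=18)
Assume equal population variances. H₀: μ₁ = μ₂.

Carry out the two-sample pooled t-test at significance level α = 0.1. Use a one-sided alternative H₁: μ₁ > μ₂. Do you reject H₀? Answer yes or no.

x̄₁=44.800, s₁=7.103, n₁=15
x̄₂=36.556, s₂=7.786, n₂=18
s_p² = [14·7.103² + 17·7.786²]/31 = 56.0272
SE = √(s_p²·(1/15+1/18)) = 2.6168
t = (44.800−36.556)/2.6168 = 3.1506
df = 31
p-value (one-sided, H₁ greater) = 0.00180
At α=0.1: p < α → reject H₀

reject H₀: yes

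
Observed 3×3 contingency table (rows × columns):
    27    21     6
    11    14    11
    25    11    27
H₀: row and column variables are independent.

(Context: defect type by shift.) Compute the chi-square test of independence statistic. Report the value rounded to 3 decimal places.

test statistic = 17.944

Row totals [54, 36, 63], col totals [63, 46, 44], n=153
χ² = (27−22.24)²/22.24 + (21−16.24)²/16.24 + (6−15.53)²/15.53 + (11−14.82)²/14.82 + (14−10.82)²/10.82 + (11−10.35)²/10.35 + (25−25.94)²/25.94 + (11−18.94)²/18.94 + (27−18.12)²/18.12 = 17.9440
df = 4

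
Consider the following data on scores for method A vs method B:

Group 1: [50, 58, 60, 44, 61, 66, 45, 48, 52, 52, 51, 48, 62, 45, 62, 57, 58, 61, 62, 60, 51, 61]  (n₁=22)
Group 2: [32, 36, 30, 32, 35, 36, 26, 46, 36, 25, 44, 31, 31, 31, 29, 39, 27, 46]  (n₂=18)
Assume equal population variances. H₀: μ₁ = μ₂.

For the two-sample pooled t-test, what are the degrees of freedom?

df = n₁ + n₂ − 2 = 22 + 18 − 2 = 38

degrees of freedom = 38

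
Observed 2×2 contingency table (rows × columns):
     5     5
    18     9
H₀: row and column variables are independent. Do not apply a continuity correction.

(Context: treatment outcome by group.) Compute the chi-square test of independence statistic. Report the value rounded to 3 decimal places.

Row totals [10, 27], col totals [23, 14], n=37
χ² = (5−6.22)²/6.22 + (5−3.78)²/3.78 + (18−16.78)²/16.78 + (9−10.22)²/10.22 = 0.8618
df = 1

test statistic = 0.862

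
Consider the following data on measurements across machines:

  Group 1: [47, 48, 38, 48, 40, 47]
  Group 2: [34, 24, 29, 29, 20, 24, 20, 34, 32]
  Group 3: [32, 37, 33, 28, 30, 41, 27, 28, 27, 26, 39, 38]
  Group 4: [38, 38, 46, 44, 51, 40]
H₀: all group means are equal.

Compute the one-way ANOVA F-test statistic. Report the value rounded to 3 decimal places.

test statistic = 18.972

Group means [44.67, 27.33, 32.17, 42.83], grand mean 35.061
SSB = Σnᵢ(x̄ᵢ−x̄)² = 1554.045; SSW = ΣΣ(x−x̄ᵢ)² = 791.833
MSB = 1554.045/3 = 518.0152; MSW = 791.833/29 = 27.3046
F = MSB/MSW = 18.9717
df = (3, 29)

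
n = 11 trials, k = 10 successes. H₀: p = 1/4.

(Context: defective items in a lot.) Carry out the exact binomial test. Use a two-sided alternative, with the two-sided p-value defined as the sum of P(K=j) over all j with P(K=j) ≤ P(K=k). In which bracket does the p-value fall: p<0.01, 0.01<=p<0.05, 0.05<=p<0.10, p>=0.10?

Exact binomial: n=11, k=10, p₀=1/4=0.2500
P(X=j) = C(n,j)·p₀^j·(1−p₀)^(n−j); p = Σ P(X=j) over j with P(X=j) ≤ P(X=10)
p-value (two-sided) = 0.00001
→ bracket: p<0.01

p-value bracket: p<0.01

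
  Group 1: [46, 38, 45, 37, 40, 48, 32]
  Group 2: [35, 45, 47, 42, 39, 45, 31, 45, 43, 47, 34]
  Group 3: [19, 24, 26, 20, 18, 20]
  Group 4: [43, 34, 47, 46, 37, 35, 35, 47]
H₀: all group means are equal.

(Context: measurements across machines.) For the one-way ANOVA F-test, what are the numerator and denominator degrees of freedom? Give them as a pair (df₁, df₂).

k = 4 groups, N = 32 total
df = (k−1, N−k) = (4−1, 32−4) = (3, 28)

degrees of freedom = [3, 28]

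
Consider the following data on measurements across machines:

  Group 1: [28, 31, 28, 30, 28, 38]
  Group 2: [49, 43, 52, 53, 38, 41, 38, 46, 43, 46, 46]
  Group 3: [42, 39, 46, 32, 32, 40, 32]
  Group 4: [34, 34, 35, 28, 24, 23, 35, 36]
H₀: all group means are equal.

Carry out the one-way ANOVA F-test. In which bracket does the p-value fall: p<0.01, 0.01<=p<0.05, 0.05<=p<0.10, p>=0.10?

Group means [30.50, 45.00, 37.57, 31.12], grand mean 37.188
SSB = Σnᵢ(x̄ᵢ−x̄)² = 1234.786; SSW = ΣΣ(x−x̄ᵢ)² = 718.089
MSB = 1234.786/3 = 411.5952; MSW = 718.089/28 = 25.6460
F = MSB/MSW = 16.0491
df = (3, 28)
p-value (upper-tail) = 0.00000
→ bracket: p<0.01

p-value bracket: p<0.01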